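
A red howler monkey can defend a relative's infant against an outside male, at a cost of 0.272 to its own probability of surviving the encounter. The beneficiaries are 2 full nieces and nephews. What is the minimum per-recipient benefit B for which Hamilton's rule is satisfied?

r to a full niece or nephew = 1/4 (full aunt/uncle↔niece/nephew: two paths of length 3 through the shared grandparent pair: r = 2·(1/2)^3 = 1/4).
Hamilton's rule with n recipients of equal r: n·r·B > C, so B > C/(n·r) = 0.272/(2·0.25) = 0.544.

0.544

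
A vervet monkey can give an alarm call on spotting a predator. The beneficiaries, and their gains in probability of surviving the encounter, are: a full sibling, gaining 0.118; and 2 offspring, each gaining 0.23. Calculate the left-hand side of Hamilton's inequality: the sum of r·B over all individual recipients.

r to a full sibling = 0.5 (full sibs share both parents — two paths of length 2: r = 2·(1/2)^2 = 1/2).
r to an offspring = 1/2 (one parent–offspring link: r = (1/2)^1 = 1/2).
Summing one r·B term per recipient: 1·0.5·0.118 + 2·0.5·0.23 = 0.289.

0.289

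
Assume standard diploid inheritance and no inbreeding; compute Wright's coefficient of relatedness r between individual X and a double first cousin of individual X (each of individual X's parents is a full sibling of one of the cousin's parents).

0.25

Each parent–offspring link contributes a factor of 1/2, and independent paths through distinct common ancestors add.
Double first cousins share both grandparent pairs — four paths of length 4: r = 4·(1/2)^4 = 1/4.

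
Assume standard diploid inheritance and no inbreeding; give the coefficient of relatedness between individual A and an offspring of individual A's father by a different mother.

Each parent–offspring link contributes a factor of 1/2, and independent paths through distinct common ancestors add.
Half-sibs share one parent — one path of length 2: r = (1/2)^2 = 1/4.

0.25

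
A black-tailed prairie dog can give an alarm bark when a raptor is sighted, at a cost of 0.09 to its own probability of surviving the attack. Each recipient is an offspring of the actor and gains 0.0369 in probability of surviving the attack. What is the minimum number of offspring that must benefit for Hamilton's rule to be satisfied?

5

r to an offspring = 0.5 (one parent–offspring link: r = (1/2)^1 = 1/2).
Hamilton's rule: n·r·B > C  ⇒  n > C/(r·B) = 0.09/(0.5·0.0369) = 4.878.
The smallest integer exceeding 4.878 is 5.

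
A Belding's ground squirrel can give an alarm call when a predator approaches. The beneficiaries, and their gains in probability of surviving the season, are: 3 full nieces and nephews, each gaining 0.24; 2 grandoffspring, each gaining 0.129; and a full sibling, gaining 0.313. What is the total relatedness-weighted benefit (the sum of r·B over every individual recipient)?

0.401

r to a full niece or nephew = 1/4 (full aunt/uncle↔niece/nephew: two paths of length 3 through the shared grandparent pair: r = 2·(1/2)^3 = 1/4).
r to a grandoffspring = 0.25 (two parent–offspring links: r = (1/2)^2 = 1/4).
r to a full sibling = 0.5 (full sibs share both parents — two paths of length 2: r = 2·(1/2)^2 = 1/2).
Summing one r·B term per recipient: 3·0.25·0.24 + 2·0.25·0.129 + 1·0.5·0.313 = 0.401.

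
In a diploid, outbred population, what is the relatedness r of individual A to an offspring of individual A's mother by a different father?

0.25

Each parent–offspring link contributes a factor of 1/2, and independent paths through distinct common ancestors add.
Half-sibs share one parent — one path of length 2: r = (1/2)^2 = 1/4.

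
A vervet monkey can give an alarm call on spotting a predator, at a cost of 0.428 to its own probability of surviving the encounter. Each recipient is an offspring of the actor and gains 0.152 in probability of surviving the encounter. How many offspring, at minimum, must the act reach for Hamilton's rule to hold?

r to an offspring = 1/2 (one parent–offspring link: r = (1/2)^1 = 1/2).
Hamilton's rule: n·r·B > C  ⇒  n > C/(r·B) = 0.428/(0.5·0.152) = 5.632.
The smallest integer exceeding 5.632 is 6.

6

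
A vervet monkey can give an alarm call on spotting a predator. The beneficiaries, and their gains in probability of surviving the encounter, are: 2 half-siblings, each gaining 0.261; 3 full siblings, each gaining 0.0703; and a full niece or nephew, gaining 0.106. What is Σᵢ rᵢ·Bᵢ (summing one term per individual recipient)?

0.26245

r to a half-sibling = 1/4 (half-sibs share one parent — one path of length 2: r = (1/2)^2 = 1/4).
r to a full sibling = 1/2 (full sibs share both parents — two paths of length 2: r = 2·(1/2)^2 = 1/2).
r to a full niece or nephew = 1/4 (full aunt/uncle↔niece/nephew: two paths of length 3 through the shared grandparent pair: r = 2·(1/2)^3 = 1/4).
Summing one r·B term per recipient: 2·0.25·0.261 + 3·0.5·0.0703 + 1·0.25·0.106 = 0.26245.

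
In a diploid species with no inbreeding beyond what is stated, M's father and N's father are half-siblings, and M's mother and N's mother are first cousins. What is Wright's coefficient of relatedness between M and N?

Wright's path rule: contributions from independent ancestry routes add.
M and N are related in two ways: half first cousins through their fathers (r = 1/16) and second cousins through their mothers (r = 1/32).
r = 1/16 + 1/32 = 3/32 = 0.09375.

0.09375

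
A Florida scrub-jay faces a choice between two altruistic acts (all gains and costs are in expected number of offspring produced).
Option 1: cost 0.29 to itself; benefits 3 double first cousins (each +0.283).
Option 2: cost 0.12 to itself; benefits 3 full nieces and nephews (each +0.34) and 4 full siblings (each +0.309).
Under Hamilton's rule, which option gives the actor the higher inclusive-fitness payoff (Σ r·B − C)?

Option 2

Option 1: r to a double first cousin = 0.25.
Option 1: Σ r·B − C = (3·0.25·0.283) − 0.29 = -0.07775.
Option 2: r to a full niece or nephew = 0.25.
Option 2: r to a full sibling = 0.5.
Option 2: Σ r·B − C = (3·0.25·0.34 + 4·0.5·0.309) − 0.12 = 0.753.
Option 2 has the higher net inclusive-fitness payoff.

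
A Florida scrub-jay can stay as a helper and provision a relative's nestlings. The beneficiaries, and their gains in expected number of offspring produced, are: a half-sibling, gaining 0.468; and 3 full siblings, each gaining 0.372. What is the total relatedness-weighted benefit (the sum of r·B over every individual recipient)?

r to a half-sibling = 0.25 (half-sibs share one parent — one path of length 2: r = (1/2)^2 = 1/4).
r to a full sibling = 1/2 (full sibs share both parents — two paths of length 2: r = 2·(1/2)^2 = 1/2).
Summing one r·B term per recipient: 1·0.25·0.468 + 3·0.5·0.372 = 0.675.

0.675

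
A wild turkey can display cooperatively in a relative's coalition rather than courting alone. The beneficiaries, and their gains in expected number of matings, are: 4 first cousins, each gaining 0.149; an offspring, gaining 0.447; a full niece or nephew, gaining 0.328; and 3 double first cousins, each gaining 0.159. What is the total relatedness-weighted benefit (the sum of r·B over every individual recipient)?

r to a first cousin = 0.125 (first cousins share one grandparent pair — two paths of length 4: r = 2·(1/2)^4 = 1/8).
r to an offspring = 0.5 (one parent–offspring link: r = (1/2)^1 = 1/2).
r to a full niece or nephew = 0.25 (full aunt/uncle↔niece/nephew: two paths of length 3 through the shared grandparent pair: r = 2·(1/2)^3 = 1/4).
r to a double first cousin = 0.25 (double first cousins share both grandparent pairs — four paths of length 4: r = 4·(1/2)^4 = 1/4).
Summing one r·B term per recipient: 4·0.125·0.149 + 1·0.5·0.447 + 1·0.25·0.328 + 3·0.25·0.159 = 0.49925.

0.49925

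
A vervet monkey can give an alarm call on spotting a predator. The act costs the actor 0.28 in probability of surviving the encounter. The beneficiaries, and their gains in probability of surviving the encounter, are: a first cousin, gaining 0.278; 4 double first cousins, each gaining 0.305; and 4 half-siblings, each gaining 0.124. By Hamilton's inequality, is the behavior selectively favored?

Hamilton's rule: the trait is favored when the sum of r·B over every recipient exceeds the actor's cost C.
r to a first cousin = 0.125 (first cousins share one grandparent pair — two paths of length 4: r = 2·(1/2)^4 = 1/8).
r to a double first cousin = 0.25 (double first cousins share both grandparent pairs — four paths of length 4: r = 4·(1/2)^4 = 1/4).
r to a half-sibling = 1/4 (half-sibs share one parent — one path of length 2: r = (1/2)^2 = 1/4).
Summing one r·B term per recipient: 1·0.125·0.278 + 4·0.25·0.305 + 4·0.25·0.124 = 0.46375.
0.46375 > 0.28: the indirect benefit exceeds the cost.

Yes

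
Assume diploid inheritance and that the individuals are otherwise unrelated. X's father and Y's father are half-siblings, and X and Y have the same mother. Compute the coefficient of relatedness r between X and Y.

Wright's path rule: contributions from independent ancestry routes add.
X and Y are related in two ways: half first cousins through their fathers (r = 1/16) and half-sibs through their shared mother (r = 1/4).
r = 1/16 + 1/4 = 5/16 = 0.3125.

0.3125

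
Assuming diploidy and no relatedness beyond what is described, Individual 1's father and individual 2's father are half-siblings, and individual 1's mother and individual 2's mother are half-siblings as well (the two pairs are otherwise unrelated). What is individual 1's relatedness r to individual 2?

0.125

Wright's path rule: contributions from independent ancestry routes add.
Individual 1 and individual 2 are related in two ways: half first cousins through their fathers (r = 1/16) and half first cousins through their mothers (r = 1/16).
r = 1/16 + 1/16 = 0.125.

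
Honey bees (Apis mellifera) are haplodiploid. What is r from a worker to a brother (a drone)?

0.25

Her haploid brother carries none of their father's genes and a random half of their mother's genome; that half matches the maternal half of her own genome with probability 1/2: r = 1/2 · 1/2 = 1/4.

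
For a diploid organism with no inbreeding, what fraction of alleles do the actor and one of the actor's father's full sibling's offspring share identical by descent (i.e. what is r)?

Each parent–offspring link contributes a factor of 1/2, and independent paths through distinct common ancestors add.
First cousins share one grandparent pair — two paths of length 4: r = 2·(1/2)^4 = 1/8.

0.125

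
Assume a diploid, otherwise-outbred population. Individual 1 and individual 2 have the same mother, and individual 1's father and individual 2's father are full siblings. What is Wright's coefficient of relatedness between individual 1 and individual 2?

Wright's path rule: contributions from independent ancestry routes add.
Individual 1 and individual 2 are related in two ways: half-sibs through their shared mother (r = 1/4) and first cousins through their fathers (r = 1/8).
r = 1/4 + 1/8 = 3/8 = 0.375.

0.375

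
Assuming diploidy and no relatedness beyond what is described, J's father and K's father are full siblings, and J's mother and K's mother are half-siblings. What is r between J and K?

Wright's path rule: contributions from independent ancestry routes add.
J and K are related in two ways: first cousins through their fathers (r = 1/8) and half first cousins through their mothers (r = 1/16).
r = 1/8 + 1/16 = 3/16 = 0.1875.

0.1875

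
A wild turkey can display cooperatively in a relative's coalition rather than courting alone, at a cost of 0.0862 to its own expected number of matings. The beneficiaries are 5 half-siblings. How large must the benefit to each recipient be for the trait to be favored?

r to a half-sibling = 0.25 (half-sibs share one parent — one path of length 2: r = (1/2)^2 = 1/4).
Hamilton's rule with n recipients of equal r: n·r·B > C, so B > C/(n·r) = 0.0862/(5·0.25) = 0.069.

0.069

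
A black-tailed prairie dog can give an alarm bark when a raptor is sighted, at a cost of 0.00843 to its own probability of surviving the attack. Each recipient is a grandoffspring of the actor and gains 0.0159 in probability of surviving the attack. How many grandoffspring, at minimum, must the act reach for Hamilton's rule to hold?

r to a grandoffspring = 0.25 (two parent–offspring links: r = (1/2)^2 = 1/4).
Hamilton's rule: n·r·B > C  ⇒  n > C/(r·B) = 0.00843/(0.25·0.0159) = 2.121.
The smallest integer exceeding 2.121 is 3.

3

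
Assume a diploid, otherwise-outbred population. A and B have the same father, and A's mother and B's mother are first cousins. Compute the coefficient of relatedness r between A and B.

0.28125

Independent pedigree routes through distinct common ancestors add.
A and B are related in two ways: half-sibs through their shared father (r = 1/4) and second cousins through their mothers (r = 1/32).
r = 1/4 + 1/32 = 0.28125.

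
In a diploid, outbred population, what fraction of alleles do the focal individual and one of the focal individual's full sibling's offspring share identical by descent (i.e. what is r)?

Each parent–offspring link contributes a factor of 1/2, and independent paths through distinct common ancestors add.
Full aunt/uncle↔niece/nephew: two paths of length 3 through the shared grandparent pair: r = 2·(1/2)^3 = 1/4.

0.25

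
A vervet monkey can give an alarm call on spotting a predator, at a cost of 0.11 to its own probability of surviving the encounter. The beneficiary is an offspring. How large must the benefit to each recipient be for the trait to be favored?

0.22

r to an offspring = 0.5 (one parent–offspring link: r = (1/2)^1 = 1/2).
Hamilton's rule with n recipients of equal r: n·r·B > C, so B > C/(n·r) = 0.11/(1·0.5) = 0.22.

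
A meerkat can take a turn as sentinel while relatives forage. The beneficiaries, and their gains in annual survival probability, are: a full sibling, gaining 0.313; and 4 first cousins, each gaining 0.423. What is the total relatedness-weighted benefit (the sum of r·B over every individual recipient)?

r to a full sibling = 0.5 (full sibs share both parents — two paths of length 2: r = 2·(1/2)^2 = 1/2).
r to a first cousin = 0.125 (first cousins share one grandparent pair — two paths of length 4: r = 2·(1/2)^4 = 1/8).
Summing one r·B term per recipient: 1·0.5·0.313 + 4·0.125·0.423 = 0.368.

0.368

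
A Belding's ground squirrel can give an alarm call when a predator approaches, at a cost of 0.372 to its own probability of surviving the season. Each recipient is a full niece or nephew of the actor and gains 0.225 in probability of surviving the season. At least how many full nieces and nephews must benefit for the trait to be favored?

7

r to a full niece or nephew = 0.25 (full aunt/uncle↔niece/nephew: two paths of length 3 through the shared grandparent pair: r = 2·(1/2)^3 = 1/4).
Hamilton's rule: n·r·B > C  ⇒  n > C/(r·B) = 0.372/(0.25·0.225) = 6.613.
The smallest integer exceeding 6.613 is 7.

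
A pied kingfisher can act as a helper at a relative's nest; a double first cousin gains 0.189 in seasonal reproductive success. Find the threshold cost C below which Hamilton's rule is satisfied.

0.04725

r to a double first cousin = 0.25 (double first cousins share both grandparent pairs — four paths of length 4: r = 4·(1/2)^4 = 1/4).
Hamilton's rule: n·r·B > C, so the trait is favored while C < n·r·B = 1·0.25·0.189 = 0.04725.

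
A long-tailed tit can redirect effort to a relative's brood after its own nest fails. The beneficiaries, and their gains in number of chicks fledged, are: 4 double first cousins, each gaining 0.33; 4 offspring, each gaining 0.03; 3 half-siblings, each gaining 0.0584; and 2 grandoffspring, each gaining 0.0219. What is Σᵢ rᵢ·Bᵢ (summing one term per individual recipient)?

r to a double first cousin = 0.25 (double first cousins share both grandparent pairs — four paths of length 4: r = 4·(1/2)^4 = 1/4).
r to an offspring = 0.5 (one parent–offspring link: r = (1/2)^1 = 1/2).
r to a half-sibling = 1/4 (half-sibs share one parent — one path of length 2: r = (1/2)^2 = 1/4).
r to a grandoffspring = 1/4 (two parent–offspring links: r = (1/2)^2 = 1/4).
Summing one r·B term per recipient: 4·0.25·0.33 + 4·0.5·0.03 + 3·0.25·0.0584 + 2·0.25·0.0219 = 0.44475.

0.44475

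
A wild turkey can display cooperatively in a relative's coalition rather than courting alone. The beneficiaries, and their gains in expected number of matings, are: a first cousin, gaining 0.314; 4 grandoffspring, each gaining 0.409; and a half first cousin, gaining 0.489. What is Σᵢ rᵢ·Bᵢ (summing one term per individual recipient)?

0.4788125

r to a first cousin = 0.125 (first cousins share one grandparent pair — two paths of length 4: r = 2·(1/2)^4 = 1/8).
r to a grandoffspring = 1/4 (two parent–offspring links: r = (1/2)^2 = 1/4).
r to a half first cousin = 1/16 (half first cousins share one grandparent — one path of length 4: r = (1/2)^4 = 1/16).
Summing one r·B term per recipient: 1·0.125·0.314 + 4·0.25·0.409 + 1·0.0625·0.489 = 0.4788125.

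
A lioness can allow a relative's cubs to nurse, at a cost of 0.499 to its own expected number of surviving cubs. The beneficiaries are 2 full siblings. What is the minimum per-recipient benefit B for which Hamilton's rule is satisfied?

0.499

r to a full sibling = 1/2 (full sibs share both parents — two paths of length 2: r = 2·(1/2)^2 = 1/2).
Hamilton's rule with n recipients of equal r: n·r·B > C, so B > C/(n·r) = 0.499/(2·0.5) = 0.499.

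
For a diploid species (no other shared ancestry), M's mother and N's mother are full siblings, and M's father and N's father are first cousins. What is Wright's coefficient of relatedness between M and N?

Relatedness sums over independent paths through distinct common ancestors.
M and N are related in two ways: first cousins through their mothers (r = 1/8) and second cousins through their fathers (r = 1/32).
r = 1/8 + 1/32 = 5/32 = 0.15625.

0.15625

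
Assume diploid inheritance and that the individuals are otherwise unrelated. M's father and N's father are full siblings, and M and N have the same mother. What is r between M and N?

Relatedness sums over independent paths through distinct common ancestors.
M and N are related in two ways: first cousins through their fathers (r = 1/8) and half-sibs through their shared mother (r = 1/4).
r = 1/8 + 1/4 = 3/8 = 0.375.

0.375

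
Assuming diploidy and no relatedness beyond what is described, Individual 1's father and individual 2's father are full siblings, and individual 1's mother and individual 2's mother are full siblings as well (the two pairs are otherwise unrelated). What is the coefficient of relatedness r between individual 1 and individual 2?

Independent pedigree routes through distinct common ancestors add.
Individual 1 and individual 2 are related in two ways: first cousins through their fathers (r = 1/8) and first cousins through their mothers (r = 1/8) — i.e. double first cousins.
r = 1/8 + 1/8 = 0.25.

0.25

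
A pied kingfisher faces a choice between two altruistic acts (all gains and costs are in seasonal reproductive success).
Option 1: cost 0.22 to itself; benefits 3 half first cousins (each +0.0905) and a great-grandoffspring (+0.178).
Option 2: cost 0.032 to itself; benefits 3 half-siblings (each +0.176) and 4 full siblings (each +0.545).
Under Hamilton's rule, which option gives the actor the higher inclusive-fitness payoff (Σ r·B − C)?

Option 2

Option 1: r to a half first cousin = 0.0625.
Option 1: r to a great-grandoffspring = 0.125.
Option 1: Σ r·B − C = (3·0.0625·0.0905 + 1·0.125·0.178) − 0.22 = -0.18078125.
Option 2: r to a half-sibling = 0.25.
Option 2: r to a full sibling = 0.5.
Option 2: Σ r·B − C = (3·0.25·0.176 + 4·0.5·0.545) − 0.032 = 1.19.
Option 2 has the higher net inclusive-fitness payoff.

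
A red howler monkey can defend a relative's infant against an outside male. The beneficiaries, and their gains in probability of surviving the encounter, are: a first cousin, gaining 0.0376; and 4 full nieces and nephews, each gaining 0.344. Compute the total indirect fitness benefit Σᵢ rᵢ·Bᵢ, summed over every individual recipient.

r to a first cousin = 0.125 (first cousins share one grandparent pair — two paths of length 4: r = 2·(1/2)^4 = 1/8).
r to a full niece or nephew = 0.25 (full aunt/uncle↔niece/nephew: two paths of length 3 through the shared grandparent pair: r = 2·(1/2)^3 = 1/4).
Summing one r·B term per recipient: 1·0.125·0.0376 + 4·0.25·0.344 = 0.3487.

0.3487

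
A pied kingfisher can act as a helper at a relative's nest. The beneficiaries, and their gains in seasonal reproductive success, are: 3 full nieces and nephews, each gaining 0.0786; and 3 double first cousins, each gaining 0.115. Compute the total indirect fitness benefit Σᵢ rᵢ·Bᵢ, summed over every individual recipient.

0.1452

r to a full niece or nephew = 1/4 (full aunt/uncle↔niece/nephew: two paths of length 3 through the shared grandparent pair: r = 2·(1/2)^3 = 1/4).
r to a double first cousin = 0.25 (double first cousins share both grandparent pairs — four paths of length 4: r = 4·(1/2)^4 = 1/4).
Summing one r·B term per recipient: 3·0.25·0.0786 + 3·0.25·0.115 = 0.1452.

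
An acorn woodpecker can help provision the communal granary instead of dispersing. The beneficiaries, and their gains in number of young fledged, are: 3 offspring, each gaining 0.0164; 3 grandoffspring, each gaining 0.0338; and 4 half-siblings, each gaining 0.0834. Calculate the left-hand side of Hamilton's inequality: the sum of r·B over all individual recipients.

0.13335

r to an offspring = 0.5 (one parent–offspring link: r = (1/2)^1 = 1/2).
r to a grandoffspring = 0.25 (two parent–offspring links: r = (1/2)^2 = 1/4).
r to a half-sibling = 0.25 (half-sibs share one parent — one path of length 2: r = (1/2)^2 = 1/4).
Summing one r·B term per recipient: 3·0.5·0.0164 + 3·0.25·0.0338 + 4·0.25·0.0834 = 0.13335.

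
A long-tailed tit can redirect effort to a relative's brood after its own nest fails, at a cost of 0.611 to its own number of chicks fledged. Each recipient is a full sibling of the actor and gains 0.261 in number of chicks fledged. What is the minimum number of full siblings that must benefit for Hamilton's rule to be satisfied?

r to a full sibling = 1/2 (full sibs share both parents — two paths of length 2: r = 2·(1/2)^2 = 1/2).
Hamilton's rule: n·r·B > C  ⇒  n > C/(r·B) = 0.611/(0.5·0.261) = 4.682.
The smallest integer exceeding 4.682 is 5.

5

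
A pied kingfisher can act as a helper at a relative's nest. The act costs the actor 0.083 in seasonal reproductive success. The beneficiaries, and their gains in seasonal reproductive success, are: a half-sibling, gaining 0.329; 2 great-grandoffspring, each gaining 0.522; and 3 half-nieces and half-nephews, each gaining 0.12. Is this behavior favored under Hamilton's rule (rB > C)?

Yes

Hamilton's rule: the trait is favored when the sum of r·B over every recipient exceeds the actor's cost C.
r to a half-sibling = 0.25 (half-sibs share one parent — one path of length 2: r = (1/2)^2 = 1/4).
r to a great-grandoffspring = 0.125 (three parent–offspring links: r = (1/2)^3 = 1/8).
r to a half-niece or half-nephew = 1/8 (half-aunt/uncle↔niece/nephew: one path of length 3: r = (1/2)^3 = 1/8).
Summing one r·B term per recipient: 1·0.25·0.329 + 2·0.125·0.522 + 3·0.125·0.12 = 0.25775.
0.25775 > 0.083: the indirect benefit exceeds the cost.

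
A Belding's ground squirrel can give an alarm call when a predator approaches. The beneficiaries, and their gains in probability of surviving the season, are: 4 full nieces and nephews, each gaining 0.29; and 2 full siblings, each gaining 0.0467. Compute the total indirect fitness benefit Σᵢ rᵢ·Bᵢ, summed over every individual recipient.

r to a full niece or nephew = 1/4 (full aunt/uncle↔niece/nephew: two paths of length 3 through the shared grandparent pair: r = 2·(1/2)^3 = 1/4).
r to a full sibling = 1/2 (full sibs share both parents — two paths of length 2: r = 2·(1/2)^2 = 1/2).
Summing one r·B term per recipient: 4·0.25·0.29 + 2·0.5·0.0467 = 0.3367.

0.3367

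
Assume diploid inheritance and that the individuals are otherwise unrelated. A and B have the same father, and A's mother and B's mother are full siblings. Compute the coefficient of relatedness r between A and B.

Independent pedigree routes through distinct common ancestors add.
A and B are related in two ways: half-sibs through their shared father (r = 1/4) and first cousins through their mothers (r = 1/8).
r = 1/4 + 1/8 = 3/8 = 0.375.

0.375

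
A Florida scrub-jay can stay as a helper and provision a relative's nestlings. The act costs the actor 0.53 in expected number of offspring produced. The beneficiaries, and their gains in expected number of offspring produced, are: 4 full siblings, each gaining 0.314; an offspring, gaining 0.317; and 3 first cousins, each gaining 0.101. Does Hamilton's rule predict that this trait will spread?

Yes

Hamilton's rule: the trait is favored when the sum of r·B over every recipient exceeds the actor's cost C.
r to a full sibling = 0.5 (full sibs share both parents — two paths of length 2: r = 2·(1/2)^2 = 1/2).
r to an offspring = 0.5 (one parent–offspring link: r = (1/2)^1 = 1/2).
r to a first cousin = 0.125 (first cousins share one grandparent pair — two paths of length 4: r = 2·(1/2)^4 = 1/8).
Summing one r·B term per recipient: 4·0.5·0.314 + 1·0.5·0.317 + 3·0.125·0.101 = 0.824375.
0.824375 > 0.53: the indirect benefit exceeds the cost.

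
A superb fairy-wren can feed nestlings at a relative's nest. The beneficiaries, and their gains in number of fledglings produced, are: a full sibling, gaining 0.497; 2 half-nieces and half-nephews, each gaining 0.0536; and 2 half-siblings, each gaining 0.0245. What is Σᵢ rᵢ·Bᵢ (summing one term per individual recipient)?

0.27415

r to a full sibling = 0.5 (full sibs share both parents — two paths of length 2: r = 2·(1/2)^2 = 1/2).
r to a half-niece or half-nephew = 1/8 (half-aunt/uncle↔niece/nephew: one path of length 3: r = (1/2)^3 = 1/8).
r to a half-sibling = 1/4 (half-sibs share one parent — one path of length 2: r = (1/2)^2 = 1/4).
Summing one r·B term per recipient: 1·0.5·0.497 + 2·0.125·0.0536 + 2·0.25·0.0245 = 0.27415.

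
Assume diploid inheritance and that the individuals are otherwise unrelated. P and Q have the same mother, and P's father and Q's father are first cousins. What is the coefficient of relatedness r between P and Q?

0.28125

Relatedness sums over independent paths through distinct common ancestors.
P and Q are related in two ways: half-sibs through their shared mother (r = 1/4) and second cousins through their fathers (r = 1/32).
r = 1/4 + 1/32 = 0.28125.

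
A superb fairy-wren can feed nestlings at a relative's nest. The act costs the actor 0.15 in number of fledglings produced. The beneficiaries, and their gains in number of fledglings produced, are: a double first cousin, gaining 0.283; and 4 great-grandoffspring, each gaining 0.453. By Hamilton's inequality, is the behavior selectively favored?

Yes

Hamilton's rule: the trait is favored when the sum of r·B over every recipient exceeds the actor's cost C.
r to a double first cousin = 1/4 (double first cousins share both grandparent pairs — four paths of length 4: r = 4·(1/2)^4 = 1/4).
r to a great-grandoffspring = 1/8 (three parent–offspring links: r = (1/2)^3 = 1/8).
Summing one r·B term per recipient: 1·0.25·0.283 + 4·0.125·0.453 = 0.29725.
0.29725 > 0.15: the indirect benefit exceeds the cost.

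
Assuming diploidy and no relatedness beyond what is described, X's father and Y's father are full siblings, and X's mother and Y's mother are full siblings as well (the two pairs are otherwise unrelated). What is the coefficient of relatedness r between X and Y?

With two independent routes of shared ancestry, r is the sum of the two contributions.
X and Y are related in two ways: first cousins through their fathers (r = 1/8) and first cousins through their mothers (r = 1/8) — i.e. double first cousins.
r = 1/8 + 1/8 = 1/4 = 0.25.

0.25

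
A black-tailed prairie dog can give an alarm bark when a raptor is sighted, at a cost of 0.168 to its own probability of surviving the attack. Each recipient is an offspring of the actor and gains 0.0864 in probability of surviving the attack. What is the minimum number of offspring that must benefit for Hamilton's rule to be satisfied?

r to an offspring = 1/2 (one parent–offspring link: r = (1/2)^1 = 1/2).
Hamilton's rule: n·r·B > C  ⇒  n > C/(r·B) = 0.168/(0.5·0.0864) = 3.889.
The smallest integer exceeding 3.889 is 4.

4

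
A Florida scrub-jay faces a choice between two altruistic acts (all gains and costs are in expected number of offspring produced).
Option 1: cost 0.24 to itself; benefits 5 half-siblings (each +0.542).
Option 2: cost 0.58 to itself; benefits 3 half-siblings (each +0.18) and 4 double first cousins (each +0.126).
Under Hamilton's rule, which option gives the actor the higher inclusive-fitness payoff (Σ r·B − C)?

Option 1

Option 1: r to a half-sibling = 0.25.
Option 1: Σ r·B − C = (5·0.25·0.542) − 0.24 = 0.4375.
Option 2: r to a half-sibling = 0.25.
Option 2: r to a double first cousin = 0.25.
Option 2: Σ r·B − C = (3·0.25·0.18 + 4·0.25·0.126) − 0.58 = -0.319.
Option 1 has the higher net inclusive-fitness payoff.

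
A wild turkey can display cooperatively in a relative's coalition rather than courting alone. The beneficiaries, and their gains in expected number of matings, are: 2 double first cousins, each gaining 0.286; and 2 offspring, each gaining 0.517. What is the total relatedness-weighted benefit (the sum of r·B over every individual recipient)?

0.66

r to a double first cousin = 0.25 (double first cousins share both grandparent pairs — four paths of length 4: r = 4·(1/2)^4 = 1/4).
r to an offspring = 1/2 (one parent–offspring link: r = (1/2)^1 = 1/2).
Summing one r·B term per recipient: 2·0.25·0.286 + 2·0.5·0.517 = 0.66.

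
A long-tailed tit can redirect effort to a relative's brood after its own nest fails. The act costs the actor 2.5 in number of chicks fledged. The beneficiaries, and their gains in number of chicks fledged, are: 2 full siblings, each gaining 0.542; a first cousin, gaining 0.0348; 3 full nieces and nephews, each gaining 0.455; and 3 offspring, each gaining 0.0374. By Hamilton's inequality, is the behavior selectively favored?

Hamilton's rule: the trait is favored when the sum of r·B over every recipient exceeds the actor's cost C.
r to a full sibling = 1/2 (full sibs share both parents — two paths of length 2: r = 2·(1/2)^2 = 1/2).
r to a first cousin = 1/8 (first cousins share one grandparent pair — two paths of length 4: r = 2·(1/2)^4 = 1/8).
r to a full niece or nephew = 1/4 (full aunt/uncle↔niece/nephew: two paths of length 3 through the shared grandparent pair: r = 2·(1/2)^3 = 1/4).
r to an offspring = 1/2 (one parent–offspring link: r = (1/2)^1 = 1/2).
Summing one r·B term per recipient: 2·0.5·0.542 + 1·0.125·0.0348 + 3·0.25·0.455 + 3·0.5·0.0374 = 0.9437.
0.9437 < 2.5: the indirect benefit is less than the cost.

No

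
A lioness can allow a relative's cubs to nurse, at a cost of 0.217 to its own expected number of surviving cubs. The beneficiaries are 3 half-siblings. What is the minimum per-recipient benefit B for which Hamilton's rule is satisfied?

r to a half-sibling = 1/4 (half-sibs share one parent — one path of length 2: r = (1/2)^2 = 1/4).
Hamilton's rule with n recipients of equal r: n·r·B > C, so B > C/(n·r) = 0.217/(3·0.25) = 0.2893.

0.2893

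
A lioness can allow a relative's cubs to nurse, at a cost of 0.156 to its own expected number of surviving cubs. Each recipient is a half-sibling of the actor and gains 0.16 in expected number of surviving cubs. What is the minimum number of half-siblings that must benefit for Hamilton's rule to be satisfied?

4

r to a half-sibling = 0.25 (half-sibs share one parent — one path of length 2: r = (1/2)^2 = 1/4).
Hamilton's rule: n·r·B > C  ⇒  n > C/(r·B) = 0.156/(0.25·0.16) = 3.9.
The smallest integer exceeding 3.9 is 4.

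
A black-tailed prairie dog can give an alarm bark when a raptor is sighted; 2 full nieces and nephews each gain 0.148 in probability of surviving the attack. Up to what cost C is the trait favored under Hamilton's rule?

r to a full niece or nephew = 0.25 (full aunt/uncle↔niece/nephew: two paths of length 3 through the shared grandparent pair: r = 2·(1/2)^3 = 1/4).
Hamilton's rule: n·r·B > C, so the trait is favored while C < n·r·B = 2·0.25·0.148 = 0.074.

0.074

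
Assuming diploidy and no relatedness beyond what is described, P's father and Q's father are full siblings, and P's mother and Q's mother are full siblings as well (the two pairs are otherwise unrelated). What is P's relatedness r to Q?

0.25

Independent pedigree routes through distinct common ancestors add.
P and Q are related in two ways: first cousins through their fathers (r = 1/8) and first cousins through their mothers (r = 1/8) — i.e. double first cousins.
r = 1/8 + 1/8 = 0.25.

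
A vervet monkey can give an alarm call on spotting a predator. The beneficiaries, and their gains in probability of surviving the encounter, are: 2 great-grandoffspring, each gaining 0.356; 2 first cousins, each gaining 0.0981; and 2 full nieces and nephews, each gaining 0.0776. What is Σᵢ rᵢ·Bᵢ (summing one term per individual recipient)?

0.152325

r to a great-grandoffspring = 1/8 (three parent–offspring links: r = (1/2)^3 = 1/8).
r to a first cousin = 0.125 (first cousins share one grandparent pair — two paths of length 4: r = 2·(1/2)^4 = 1/8).
r to a full niece or nephew = 0.25 (full aunt/uncle↔niece/nephew: two paths of length 3 through the shared grandparent pair: r = 2·(1/2)^3 = 1/4).
Summing one r·B term per recipient: 2·0.125·0.356 + 2·0.125·0.0981 + 2·0.25·0.0776 = 0.152325.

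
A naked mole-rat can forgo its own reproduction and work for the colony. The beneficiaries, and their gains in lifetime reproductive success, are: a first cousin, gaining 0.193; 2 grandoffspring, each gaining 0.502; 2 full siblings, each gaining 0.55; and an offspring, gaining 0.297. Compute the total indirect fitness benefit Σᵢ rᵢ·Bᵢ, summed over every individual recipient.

0.973625

r to a first cousin = 1/8 (first cousins share one grandparent pair — two paths of length 4: r = 2·(1/2)^4 = 1/8).
r to a grandoffspring = 0.25 (two parent–offspring links: r = (1/2)^2 = 1/4).
r to a full sibling = 0.5 (full sibs share both parents — two paths of length 2: r = 2·(1/2)^2 = 1/2).
r to an offspring = 0.5 (one parent–offspring link: r = (1/2)^1 = 1/2).
Summing one r·B term per recipient: 1·0.125·0.193 + 2·0.25·0.502 + 2·0.5·0.55 + 1·0.5·0.297 = 0.973625.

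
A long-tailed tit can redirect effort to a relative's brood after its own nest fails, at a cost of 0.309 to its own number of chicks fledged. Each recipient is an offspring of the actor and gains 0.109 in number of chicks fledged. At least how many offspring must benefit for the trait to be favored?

r to an offspring = 0.5 (one parent–offspring link: r = (1/2)^1 = 1/2).
Hamilton's rule: n·r·B > C  ⇒  n > C/(r·B) = 0.309/(0.5·0.109) = 5.67.
The smallest integer exceeding 5.67 is 6.

6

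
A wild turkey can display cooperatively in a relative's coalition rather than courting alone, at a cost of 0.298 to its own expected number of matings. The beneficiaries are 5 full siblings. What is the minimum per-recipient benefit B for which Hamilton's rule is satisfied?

r to a full sibling = 1/2 (full sibs share both parents — two paths of length 2: r = 2·(1/2)^2 = 1/2).
Hamilton's rule with n recipients of equal r: n·r·B > C, so B > C/(n·r) = 0.298/(5·0.5) = 0.1192.

0.1192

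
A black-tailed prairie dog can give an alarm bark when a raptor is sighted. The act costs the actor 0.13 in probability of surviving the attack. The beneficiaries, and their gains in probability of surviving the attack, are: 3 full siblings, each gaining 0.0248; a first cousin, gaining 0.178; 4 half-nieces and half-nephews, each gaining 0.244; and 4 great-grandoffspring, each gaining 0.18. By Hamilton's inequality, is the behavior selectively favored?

Hamilton's rule: the trait is favored when the sum of r·B over every recipient exceeds the actor's cost C.
r to a full sibling = 0.5 (full sibs share both parents — two paths of length 2: r = 2·(1/2)^2 = 1/2).
r to a first cousin = 0.125 (first cousins share one grandparent pair — two paths of length 4: r = 2·(1/2)^4 = 1/8).
r to a half-niece or half-nephew = 0.125 (half-aunt/uncle↔niece/nephew: one path of length 3: r = (1/2)^3 = 1/8).
r to a great-grandoffspring = 0.125 (three parent–offspring links: r = (1/2)^3 = 1/8).
Summing one r·B term per recipient: 3·0.5·0.0248 + 1·0.125·0.178 + 4·0.125·0.244 + 4·0.125·0.18 = 0.27145.
0.27145 > 0.13: the indirect benefit exceeds the cost.

Yes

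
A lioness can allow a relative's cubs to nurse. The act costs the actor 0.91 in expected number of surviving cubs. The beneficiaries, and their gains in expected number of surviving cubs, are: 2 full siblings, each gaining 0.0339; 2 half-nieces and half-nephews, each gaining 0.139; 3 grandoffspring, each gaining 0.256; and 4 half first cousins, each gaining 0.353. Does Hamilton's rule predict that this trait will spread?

No

Hamilton's rule: the trait is favored when the sum of r·B over every recipient exceeds the actor's cost C.
r to a full sibling = 1/2 (full sibs share both parents — two paths of length 2: r = 2·(1/2)^2 = 1/2).
r to a half-niece or half-nephew = 0.125 (half-aunt/uncle↔niece/nephew: one path of length 3: r = (1/2)^3 = 1/8).
r to a grandoffspring = 0.25 (two parent–offspring links: r = (1/2)^2 = 1/4).
r to a half first cousin = 0.0625 (half first cousins share one grandparent — one path of length 4: r = (1/2)^4 = 1/16).
Summing one r·B term per recipient: 2·0.5·0.0339 + 2·0.125·0.139 + 3·0.25·0.256 + 4·0.0625·0.353 = 0.3489.
0.3489 < 0.91: the indirect benefit is less than the cost.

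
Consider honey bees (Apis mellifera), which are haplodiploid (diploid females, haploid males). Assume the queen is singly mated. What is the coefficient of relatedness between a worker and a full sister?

0.75

Haplodiploid full sisters inherit their father's entire haploid genome identically (contributing 1/2) and on average half of their mother's contribution (1/2 · 1/2 = 1/4); r = 1/2 + 1/4 = 3/4.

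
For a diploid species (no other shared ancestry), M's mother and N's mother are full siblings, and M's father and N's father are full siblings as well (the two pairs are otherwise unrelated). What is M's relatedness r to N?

With two independent routes of shared ancestry, r is the sum of the two contributions.
M and N are related in two ways: first cousins through their mothers (r = 1/8) and first cousins through their fathers (r = 1/8) — i.e. double first cousins.
r = 1/8 + 1/8 = 0.25.

0.25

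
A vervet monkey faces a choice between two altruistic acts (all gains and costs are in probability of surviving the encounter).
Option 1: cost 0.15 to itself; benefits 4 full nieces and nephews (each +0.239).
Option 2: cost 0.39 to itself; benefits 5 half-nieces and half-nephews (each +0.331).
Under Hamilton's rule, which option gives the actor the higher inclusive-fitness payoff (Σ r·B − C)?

Option 1: r to a full niece or nephew = 0.25.
Option 1: Σ r·B − C = (4·0.25·0.239) − 0.15 = 0.089.
Option 2: r to a half-niece or half-nephew = 0.125.
Option 2: Σ r·B − C = (5·0.125·0.331) − 0.39 = -0.183125.
Option 1 has the higher net inclusive-fitness payoff.

Option 1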